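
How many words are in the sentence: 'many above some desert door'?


Counting words by splitting on spaces:
  Word 1: 'many'
  Word 2: 'above'
  Word 3: 'some'
  Word 4: 'desert'
  Word 5: 'door'
Total words: 5

5


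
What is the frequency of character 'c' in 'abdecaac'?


Scanning 'abdecaac' for 'c':
  Position 4: 'c' -> MATCH (count: 1)
  Position 7: 'c' -> MATCH (count: 2)
Total occurrences of 'c': 2

2


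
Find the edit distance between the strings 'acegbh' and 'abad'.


Building DP table for s1='acegbh' (len 6) and s2='abad' (len 4):
       a  b  a  d
    0  1  2  3  4
  a 1  0  1  2  3
  c 2  1  1  2  3
  e 3  2  2  2  3
  g 4  3  3  3  3
  b 5  4  3  4  4
  h 6  5  4  4  5
Edit distance = dp[6][4] = 5

5


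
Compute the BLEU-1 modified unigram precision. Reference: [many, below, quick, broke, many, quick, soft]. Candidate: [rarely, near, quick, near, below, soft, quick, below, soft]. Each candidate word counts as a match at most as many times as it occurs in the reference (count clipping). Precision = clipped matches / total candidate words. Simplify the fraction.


Reference word counts: {'below': 1, 'broke': 1, 'many': 2, 'quick': 2, 'soft': 1}
Checking each candidate word (with clipping):
  'rarely' -> not in reference -> no match (matches: 0)
  'near' -> not in reference -> no match (matches: 0)
  'quick' -> in reference (ref count 2, used 1/2) -> match (matches: 1)
  'near' -> not in reference -> no match (matches: 1)
  'below' -> in reference (ref count 1, used 1/1) -> match (matches: 2)
  'soft' -> in reference (ref count 1, used 1/1) -> match (matches: 3)
  'quick' -> in reference (ref count 2, used 2/2) -> match (matches: 4)
  'below' -> ref count 1 already used up (1/1) -> clipped, no match (matches: 4)
  'soft' -> ref count 1 already used up (1/1) -> clipped, no match (matches: 4)
Clipped matches: 4, Candidate length: 9
Precision = 4/9

4/9


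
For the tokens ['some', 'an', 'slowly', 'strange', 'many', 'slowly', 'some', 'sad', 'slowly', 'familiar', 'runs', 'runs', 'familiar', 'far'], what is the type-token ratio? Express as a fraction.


Tokens: 14
Unique types: ('an', 'familiar', 'far', 'many', 'runs', 'sad', 'slowly', 'some', 'strange') = 9
TTR = 9/14
Already in lowest terms.

9/14


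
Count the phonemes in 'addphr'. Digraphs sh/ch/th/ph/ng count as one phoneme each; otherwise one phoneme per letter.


Parsing 'addphr' greedily, digraphs first:
  'a' -> vowel phoneme (phonemes so far: 1)
  'd' -> consonant phoneme (phonemes so far: 2)
  'd' -> consonant phoneme (phonemes so far: 3)
  'ph' -> digraph (1 consonant phoneme) (phonemes so far: 4)
  'r' -> consonant phoneme (phonemes so far: 5)
Total phonemes: 5

5


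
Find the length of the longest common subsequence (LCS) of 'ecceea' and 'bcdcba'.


DP table for LCS of 'ecceea' and 'bcdcba':
       b  c  d  c  b  a
    0  0  0  0  0  0  0
  e 0  0  0  0  0  0  0
  c 0  0  1  1  1  1  1
  c 0  0  1  1  2  2  2
  e 0  0  1  1  2  2  2
  e 0  0  1  1  2  2  2
  a 0  0  1  1  2  2  3
LCS: 'cca'
LCS length = 3

3


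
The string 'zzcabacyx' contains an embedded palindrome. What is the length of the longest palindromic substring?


Scanning 'zzcabacyx' for palindromic substrings.
Substring at positions 2-6: 'cabac'.
Check: reverse('cabac') = 'cabac' -> palindrome confirmed.
Neighbouring characters ('z' / 'y') break symmetry, so it cannot extend further.
No longer palindromic substring exists; longest length = 5

5


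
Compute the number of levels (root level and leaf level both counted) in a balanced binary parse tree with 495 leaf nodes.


In a balanced binary tree with n leaves the deepest leaf is ceil(log2(n)) edges below the root,
so counting node levels inclusive of root and leaves gives ceil(log2(n)) + 1 levels.
log2(495) = 8.9513
ceil(8.9513) = 9
levels = 9 + 1 = 10

10


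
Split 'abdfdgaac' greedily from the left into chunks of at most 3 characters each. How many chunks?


'abdfdgaac' has 9 characters.
Chunking with max size 3:
  Chunk 1: 'abd' (positions 0-2)
  Chunk 2: 'fdg' (positions 3-5)
  Chunk 3: 'aac' (positions 6-8)
Total chunks: ceil(9 / 3) = 3

3


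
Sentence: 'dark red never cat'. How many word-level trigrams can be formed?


Word trigrams from [4] words:
  Trigram 1: (dark red never)
  Trigram 2: (red never cat)
Total word trigrams: 4 - 2 = 2

2


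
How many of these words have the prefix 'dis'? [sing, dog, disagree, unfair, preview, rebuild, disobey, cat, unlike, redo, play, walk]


Checking each word for prefix 'dis':
  'sing' -> no (count: 0)
  'dog' -> no (count: 0)
  'disagree' -> YES, starts with 'dis' (count: 1)
  'unfair' -> no (count: 1)
  'preview' -> no (count: 1)
  'rebuild' -> no (count: 1)
  'disobey' -> YES, starts with 'dis' (count: 2)
  'cat' -> no (count: 2)
  'unlike' -> no (count: 2)
  'redo' -> no (count: 2)
  'play' -> no (count: 2)
  'walk' -> no (count: 2)
Total with prefix 'dis': 2

2


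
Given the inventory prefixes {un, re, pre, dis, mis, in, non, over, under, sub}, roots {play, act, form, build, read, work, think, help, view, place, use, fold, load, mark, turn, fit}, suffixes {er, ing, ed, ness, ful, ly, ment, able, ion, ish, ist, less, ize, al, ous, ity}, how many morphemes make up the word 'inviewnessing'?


Segmenting 'inviewnessing' against the inventory:
  'in' -> prefix (morpheme 1)
  'view' -> root (morpheme 2)
  'ness' -> suffix (morpheme 3)
  'ing' -> suffix (morpheme 4)
Total morphemes: 4

4


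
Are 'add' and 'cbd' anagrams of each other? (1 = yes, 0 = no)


Sort characters of 'add': 'add'
Sort characters of 'cbd': 'bcd'
Sorted forms differ -> they are NOT anagrams
Result: 0

0


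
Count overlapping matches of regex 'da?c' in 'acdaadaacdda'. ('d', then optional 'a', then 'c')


Pattern: da?c means 'd', then optional 'a', then 'c'.
Scanning 'acdaadaacdda' position-by-position:
  Pos 0: window 'acd' -> no
  Pos 1: window 'cda' -> no
  Pos 2: window 'daa' -> no
  Pos 3: window 'aad' -> no
  Pos 4: window 'ada' -> no
  Pos 5: window 'daa' -> no
  Pos 6: window 'aac' -> no
  Pos 7: window 'acd' -> no
  Pos 8: window 'cdd' -> no
  Pos 9: window 'dda' -> no
  Pos 10: window 'da' -> no
  Pos 11: window 'a' -> no
Total matches: 0

0


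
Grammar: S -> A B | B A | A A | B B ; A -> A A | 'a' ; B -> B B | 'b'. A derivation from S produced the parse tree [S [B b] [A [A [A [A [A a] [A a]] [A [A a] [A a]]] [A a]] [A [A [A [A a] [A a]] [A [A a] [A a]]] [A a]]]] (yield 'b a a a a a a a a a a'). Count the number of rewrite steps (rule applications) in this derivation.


Every bracketed nonterminal node [X ...] in the tree is produced by exactly one rule application.
Reading the tree off as a leftmost derivation:
  Step 1: S  =>  B A   (applied S -> B A)
  Step 2: B A  =>  b A   (applied B -> b)
  Step 3: b A  =>  b A A   (applied A -> A A)
  Step 4: b A A  =>  b A A A   (applied A -> A A)
  Step 5: b A A A  =>  b A A A A   (applied A -> A A)
  Step 6: b A A A A  =>  b A A A A A   (applied A -> A A)
  Step 7: b A A A A A  =>  b a A A A A   (applied A -> a)
  Step 8: b a A A A A  =>  b a a A A A   (applied A -> a)
  Step 9: b a a A A A  =>  b a a A A A A   (applied A -> A A)
  Step 10: b a a A A A A  =>  b a a a A A A   (applied A -> a)
  Step 11: b a a a A A A  =>  b a a a a A A   (applied A -> a)
  Step 12: b a a a a A A  =>  b a a a a a A   (applied A -> a)
  Step 13: b a a a a a A  =>  b a a a a a A A   (applied A -> A A)
  Step 14: b a a a a a A A  =>  b a a a a a A A A   (applied A -> A A)
  Step 15: b a a a a a A A A  =>  b a a a a a A A A A   (applied A -> A A)
  Step 16: b a a a a a A A A A  =>  b a a a a a a A A A   (applied A -> a)
  Step 17: b a a a a a a A A A  =>  b a a a a a a a A A   (applied A -> a)
  Step 18: b a a a a a a a A A  =>  b a a a a a a a A A A   (applied A -> A A)
  Step 19: b a a a a a a a A A A  =>  b a a a a a a a a A A   (applied A -> a)
  Step 20: b a a a a a a a a A A  =>  b a a a a a a a a a A   (applied A -> a)
  Step 21: b a a a a a a a a a A  =>  b a a a a a a a a a a   (applied A -> a)
Final yield: b a a a a a a a a a a
Total rewrite steps: 21

21


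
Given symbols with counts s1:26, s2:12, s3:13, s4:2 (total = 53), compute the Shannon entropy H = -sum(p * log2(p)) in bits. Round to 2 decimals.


Computing entropy H = -sum(p_i * log2(p_i)):
  s1: p = 26/53 = 0.4906, -p*log2(p) = 0.5040
  s2: p = 12/53 = 0.2264, -p*log2(p) = 0.4852
  s3: p = 13/53 = 0.2453, -p*log2(p) = 0.4973
  s4: p = 2/53 = 0.0377, -p*log2(p) = 0.1784
H = sum of terms = 1.6649
Rounded to 2 decimals: 1.66

1.66


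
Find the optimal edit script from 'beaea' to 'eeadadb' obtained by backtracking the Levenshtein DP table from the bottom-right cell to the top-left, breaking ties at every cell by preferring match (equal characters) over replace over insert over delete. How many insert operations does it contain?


Edit distance = 4. Backtracking from cell (5, 7) with preference match > replace > insert > delete,
then listing the resulting alignment 'beaea' -> 'eeadadb' left to right:
  Step 1: replace b->e
  Step 2: keep 'e'
  Step 3: keep 'a'
  Step 4: replace e->d
  Step 5: keep 'a'
  Step 6: insert 'd' [insertion #1]
  Step 7: insert 'b' [insertion #2]
Total insertions: 2

2


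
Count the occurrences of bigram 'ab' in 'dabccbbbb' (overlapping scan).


Scanning 'dabccbbbb' for bigram 'ab':
  Position 0: 'da' -> no
  Position 1: 'ab' -> MATCH
  Position 2: 'bc' -> no
  Position 3: 'cc' -> no
  Position 4: 'cb' -> no
  Position 5: 'bb' -> no
  Position 6: 'bb' -> no
  Position 7: 'bb' -> no
Total matches: 1

1


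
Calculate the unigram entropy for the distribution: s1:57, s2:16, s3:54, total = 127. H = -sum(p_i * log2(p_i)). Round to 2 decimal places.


Computing entropy H = -sum(p_i * log2(p_i)):
  s1: p = 57/127 = 0.4488, -p*log2(p) = 0.5187
  s2: p = 16/127 = 0.1260, -p*log2(p) = 0.3765
  s3: p = 54/127 = 0.4252, -p*log2(p) = 0.5246
H = sum of terms = 1.4198
Rounded to 2 decimals: 1.42

1.42


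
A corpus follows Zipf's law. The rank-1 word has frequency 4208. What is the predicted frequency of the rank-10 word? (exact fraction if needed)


Zipf's law: freq(rank) = f1 / rank
f1 = 4208, rank = 10
freq = 4208 / 10
GCD(4208, 10) = 2
Simplified: 2104/5

2104/5


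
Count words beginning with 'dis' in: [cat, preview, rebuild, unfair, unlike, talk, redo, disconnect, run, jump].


Checking each word for prefix 'dis':
  'cat' -> no (count: 0)
  'preview' -> no (count: 0)
  'rebuild' -> no (count: 0)
  'unfair' -> no (count: 0)
  'unlike' -> no (count: 0)
  'talk' -> no (count: 0)
  'redo' -> no (count: 0)
  'disconnect' -> YES, starts with 'dis' (count: 1)
  'run' -> no (count: 1)
  'jump' -> no (count: 1)
Total with prefix 'dis': 1

1


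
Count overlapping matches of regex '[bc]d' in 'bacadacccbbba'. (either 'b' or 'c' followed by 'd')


Pattern: [bc]d means either 'b' or 'c' followed by 'd'.
Scanning 'bacadacccbbba' position-by-position:
  Pos 0: window 'ba' -> no
  Pos 1: window 'ac' -> no
  Pos 2: window 'ca' -> no
  Pos 3: window 'ad' -> no
  Pos 4: window 'da' -> no
  Pos 5: window 'ac' -> no
  Pos 6: window 'cc' -> no
  Pos 7: window 'cc' -> no
  Pos 8: window 'cb' -> no
  Pos 9: window 'bb' -> no
  Pos 10: window 'bb' -> no
  Pos 11: window 'ba' -> no
  Pos 12: window 'a' -> no
Total matches: 0

0


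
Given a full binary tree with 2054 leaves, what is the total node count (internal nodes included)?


Leaf nodes (terminals): 2054
Internal nodes = n - 1 = 2054 - 1 = 2053
Total = leaves + internal = 2054 + 2053 = 4107

4107


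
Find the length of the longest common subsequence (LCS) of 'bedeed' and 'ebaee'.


DP table for LCS of 'bedeed' and 'ebaee':
       e  b  a  e  e
    0  0  0  0  0  0
  b 0  0  1  1  1  1
  e 0  1  1  1  2  2
  d 0  1  1  1  2  2
  e 0  1  1  1  2  3
  e 0  1  1  1  2  3
  d 0  1  1  1  2  3
LCS: 'bee'
LCS length = 3

3


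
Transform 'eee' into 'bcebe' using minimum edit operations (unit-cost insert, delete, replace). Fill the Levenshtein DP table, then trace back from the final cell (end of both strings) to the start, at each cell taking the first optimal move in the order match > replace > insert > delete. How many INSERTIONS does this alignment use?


Edit distance = 3. Backtracking from cell (3, 5) with preference match > replace > insert > delete,
then listing the resulting alignment 'eee' -> 'bcebe' left to right:
  Step 1: insert 'b' [insertion #1]
  Step 2: insert 'c' [insertion #2]
  Step 3: keep 'e'
  Step 4: replace e->b
  Step 5: keep 'e'
Total insertions: 2

2


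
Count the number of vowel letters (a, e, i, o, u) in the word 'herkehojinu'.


Scanning each character of 'herkehojinu':
  Position 1: 'h' -> consonant (running count: 0)
  Position 2: 'e' -> vowel (running count: 1)
  Position 3: 'r' -> consonant (running count: 1)
  Position 4: 'k' -> consonant (running count: 1)
  Position 5: 'e' -> vowel (running count: 2)
  Position 6: 'h' -> consonant (running count: 2)
  Position 7: 'o' -> vowel (running count: 3)
  Position 8: 'j' -> consonant (running count: 3)
  Position 9: 'i' -> vowel (running count: 4)
  Position 10: 'n' -> consonant (running count: 4)
  Position 11: 'u' -> vowel (running count: 5)
Total vowels: 5

5


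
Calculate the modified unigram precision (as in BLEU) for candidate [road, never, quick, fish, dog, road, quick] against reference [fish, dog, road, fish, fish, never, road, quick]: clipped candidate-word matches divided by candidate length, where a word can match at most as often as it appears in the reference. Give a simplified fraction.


Reference word counts: {'dog': 1, 'fish': 3, 'never': 1, 'quick': 1, 'road': 2}
Checking each candidate word (with clipping):
  'road' -> in reference (ref count 2, used 1/2) -> match (matches: 1)
  'never' -> in reference (ref count 1, used 1/1) -> match (matches: 2)
  'quick' -> in reference (ref count 1, used 1/1) -> match (matches: 3)
  'fish' -> in reference (ref count 3, used 1/3) -> match (matches: 4)
  'dog' -> in reference (ref count 1, used 1/1) -> match (matches: 5)
  'road' -> in reference (ref count 2, used 2/2) -> match (matches: 6)
  'quick' -> ref count 1 already used up (1/1) -> clipped, no match (matches: 6)
Clipped matches: 6, Candidate length: 7
Precision = 6/7

6/7


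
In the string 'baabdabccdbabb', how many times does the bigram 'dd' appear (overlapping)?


Scanning 'baabdabccdbabb' for bigram 'dd':
  Position 0: 'ba' -> no
  Position 1: 'aa' -> no
  Position 2: 'ab' -> no
  Position 3: 'bd' -> no
  Position 4: 'da' -> no
  Position 5: 'ab' -> no
  Position 6: 'bc' -> no
  Position 7: 'cc' -> no
  Position 8: 'cd' -> no
  Position 9: 'db' -> no
  Position 10: 'ba' -> no
  Position 11: 'ab' -> no
  Position 12: 'bb' -> no
Total matches: 0

0


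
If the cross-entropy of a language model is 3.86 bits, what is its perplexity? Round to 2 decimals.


Perplexity formula: PP = 2^H
H = 3.86
PP = 2^3.86
Decompose: 2^3.86 = 2^3 * 2^0.86
2^3 = 8, 2^0.86 ~ 1.8150383
PP ~ 8 * 1.8150383 = 14.5203064
Rounded to 2 decimals: 14.52

14.52


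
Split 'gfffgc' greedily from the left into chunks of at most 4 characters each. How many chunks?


'gfffgc' has 6 characters.
Chunking with max size 4:
  Chunk 1: 'gfff' (positions 0-3)
  Chunk 2: 'gc' (positions 4-5)
Total chunks: ceil(6 / 4) = 2

2


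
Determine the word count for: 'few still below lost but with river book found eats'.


Counting words by splitting on spaces:
  Word 1: 'few'
  Word 2: 'still'
  Word 3: 'below'
  Word 4: 'lost'
  Word 5: 'but'
  Word 6: 'with'
  Word 7: 'river'
  Word 8: 'book'
  Word 9: 'found'
  Word 10: 'eats'
Total words: 10

10


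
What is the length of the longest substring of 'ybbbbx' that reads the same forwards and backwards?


Scanning 'ybbbbx' for palindromic substrings.
Substring at positions 1-4: 'bbbb'.
Check: reverse('bbbb') = 'bbbb' -> palindrome confirmed.
Neighbouring characters ('y' / 'x') break symmetry, so it cannot extend further.
No longer palindromic substring exists; longest length = 4

4


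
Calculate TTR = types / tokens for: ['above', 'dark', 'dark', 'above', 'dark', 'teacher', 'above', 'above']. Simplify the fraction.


Tokens: 8
Unique types: ('above', 'dark', 'teacher') = 3
TTR = 3/8
Already in lowest terms.

3/8


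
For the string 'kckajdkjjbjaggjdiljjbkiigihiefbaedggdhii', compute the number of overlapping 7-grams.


String 'kckajdkjjbjaggjdiljjbkiigihiefbaedggdhii' has length L = 40.
Number of overlapping n-grams = L - n + 1
Substituting: 40 - 7 + 1 = 34

34


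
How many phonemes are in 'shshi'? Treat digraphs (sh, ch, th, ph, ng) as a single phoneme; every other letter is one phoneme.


Parsing 'shshi' greedily, digraphs first:
  'sh' -> digraph (1 consonant phoneme) (phonemes so far: 1)
  'sh' -> digraph (1 consonant phoneme) (phonemes so far: 2)
  'i' -> vowel phoneme (phonemes so far: 3)
Total phonemes: 3

3


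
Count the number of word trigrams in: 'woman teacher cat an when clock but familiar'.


Word trigrams from [8] words:
  Trigram 1: (woman teacher cat)
  Trigram 2: (teacher cat an)
  Trigram 3: (cat an when)
  Trigram 4: (an when clock)
  Trigram 5: (when clock but)
  Trigram 6: (clock but familiar)
Total word trigrams: 8 - 2 = 6

6


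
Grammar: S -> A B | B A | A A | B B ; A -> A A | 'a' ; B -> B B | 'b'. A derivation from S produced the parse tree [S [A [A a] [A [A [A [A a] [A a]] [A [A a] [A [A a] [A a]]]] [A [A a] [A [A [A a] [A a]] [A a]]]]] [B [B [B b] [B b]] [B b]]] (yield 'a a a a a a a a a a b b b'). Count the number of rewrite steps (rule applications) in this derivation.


Every bracketed nonterminal node [X ...] in the tree is produced by exactly one rule application.
Reading the tree off as a leftmost derivation:
  Step 1: S  =>  A B   (applied S -> A B)
  Step 2: A B  =>  A A B   (applied A -> A A)
  Step 3: A A B  =>  a A B   (applied A -> a)
  Step 4: a A B  =>  a A A B   (applied A -> A A)
  Step 5: a A A B  =>  a A A A B   (applied A -> A A)
  Step 6: a A A A B  =>  a A A A A B   (applied A -> A A)
  Step 7: a A A A A B  =>  a a A A A B   (applied A -> a)
  Step 8: a a A A A B  =>  a a a A A B   (applied A -> a)
  Step 9: a a a A A B  =>  a a a A A A B   (applied A -> A A)
  Step 10: a a a A A A B  =>  a a a a A A B   (applied A -> a)
  Step 11: a a a a A A B  =>  a a a a A A A B   (applied A -> A A)
  Step 12: a a a a A A A B  =>  a a a a a A A B   (applied A -> a)
  Step 13: a a a a a A A B  =>  a a a a a a A B   (applied A -> a)
  Step 14: a a a a a a A B  =>  a a a a a a A A B   (applied A -> A A)
  Step 15: a a a a a a A A B  =>  a a a a a a a A B   (applied A -> a)
  Step 16: a a a a a a a A B  =>  a a a a a a a A A B   (applied A -> A A)
  Step 17: a a a a a a a A A B  =>  a a a a a a a A A A B   (applied A -> A A)
  Step 18: a a a a a a a A A A B  =>  a a a a a a a a A A B   (applied A -> a)
  Step 19: a a a a a a a a A A B  =>  a a a a a a a a a A B   (applied A -> a)
  Step 20: a a a a a a a a a A B  =>  a a a a a a a a a a B   (applied A -> a)
  Step 21: a a a a a a a a a a B  =>  a a a a a a a a a a B B   (applied B -> B B)
  Step 22: a a a a a a a a a a B B  =>  a a a a a a a a a a B B B   (applied B -> B B)
  Step 23: a a a a a a a a a a B B B  =>  a a a a a a a a a a b B B   (applied B -> b)
  Step 24: a a a a a a a a a a b B B  =>  a a a a a a a a a a b b B   (applied B -> b)
  Step 25: a a a a a a a a a a b b B  =>  a a a a a a a a a a b b b   (applied B -> b)
Final yield: a a a a a a a a a a b b b
Total rewrite steps: 25

25


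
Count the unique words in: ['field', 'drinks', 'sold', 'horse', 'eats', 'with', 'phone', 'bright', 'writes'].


Listing all tokens and tracking unique types:
  Token 1: 'field' -> NEW (unique so far: 1)
  Token 2: 'drinks' -> NEW (unique so far: 2)
  Token 3: 'sold' -> NEW (unique so far: 3)
  Token 4: 'horse' -> NEW (unique so far: 4)
  Token 5: 'eats' -> NEW (unique so far: 5)
  Token 6: 'with' -> NEW (unique so far: 6)
  Token 7: 'phone' -> NEW (unique so far: 7)
  Token 8: 'bright' -> NEW (unique so far: 8)
  Token 9: 'writes' -> NEW (unique so far: 9)
Unique types: ('bright', 'drinks', 'eats', 'field', 'horse', 'phone', 'sold', 'with', 'writes')
Vocabulary size: 9

9


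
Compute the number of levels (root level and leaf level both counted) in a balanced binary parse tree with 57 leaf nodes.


In a balanced binary tree with n leaves the deepest leaf is ceil(log2(n)) edges below the root,
so counting node levels inclusive of root and leaves gives ceil(log2(n)) + 1 levels.
log2(57) = 5.8329
ceil(5.8329) = 6
levels = 6 + 1 = 7

7


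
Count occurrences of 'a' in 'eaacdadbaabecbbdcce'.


Scanning 'eaacdadbaabecbbdcce' for 'a':
  Position 1: 'a' -> MATCH (count: 1)
  Position 2: 'a' -> MATCH (count: 2)
  Position 5: 'a' -> MATCH (count: 3)
  Position 8: 'a' -> MATCH (count: 4)
  Position 9: 'a' -> MATCH (count: 5)
Total occurrences of 'a': 5

5


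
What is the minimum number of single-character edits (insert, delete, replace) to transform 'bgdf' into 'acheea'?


Building DP table for s1='bgdf' (len 4) and s2='acheea' (len 6):
       a  c  h  e  e  a
    0  1  2  3  4  5  6
  b 1  1  2  3  4  5  6
  g 2  2  2  3  4  5  6
  d 3  3  3  3  4  5  6
  f 4  4  4  4  4  5  6
Edit distance = dp[4][6] = 6

6


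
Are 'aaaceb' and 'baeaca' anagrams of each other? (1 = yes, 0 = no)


Sort characters of 'aaaceb': 'aaabce'
Sort characters of 'baeaca': 'aaabce'
Sorted forms match -> they ARE anagrams
Result: 1

1


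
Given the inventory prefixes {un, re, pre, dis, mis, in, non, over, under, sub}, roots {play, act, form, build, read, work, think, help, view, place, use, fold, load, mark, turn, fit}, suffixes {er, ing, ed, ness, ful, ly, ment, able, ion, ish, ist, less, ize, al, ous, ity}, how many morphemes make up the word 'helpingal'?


Segmenting 'helpingal' against the inventory:
  'help' -> root (morpheme 1)
  'ing' -> suffix (morpheme 2)
  'al' -> suffix (morpheme 3)
Total morphemes: 3

3


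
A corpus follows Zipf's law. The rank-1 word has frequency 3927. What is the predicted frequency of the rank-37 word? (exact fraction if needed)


Zipf's law: freq(rank) = f1 / rank
f1 = 3927, rank = 37
freq = 3927 / 37
GCD(3927, 37) = 1
Simplified: 3927/37

3927/37


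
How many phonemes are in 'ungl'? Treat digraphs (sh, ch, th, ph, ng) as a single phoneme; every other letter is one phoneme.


Parsing 'ungl' greedily, digraphs first:
  'u' -> vowel phoneme (phonemes so far: 1)
  'ng' -> digraph (1 consonant phoneme) (phonemes so far: 2)
  'l' -> consonant phoneme (phonemes so far: 3)
Total phonemes: 3

3


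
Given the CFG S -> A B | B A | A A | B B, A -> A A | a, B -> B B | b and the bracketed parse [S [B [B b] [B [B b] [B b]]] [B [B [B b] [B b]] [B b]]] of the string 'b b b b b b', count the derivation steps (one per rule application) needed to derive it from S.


Every bracketed nonterminal node [X ...] in the tree is produced by exactly one rule application.
Reading the tree off as a leftmost derivation:
  Step 1: S  =>  B B   (applied S -> B B)
  Step 2: B B  =>  B B B   (applied B -> B B)
  Step 3: B B B  =>  b B B   (applied B -> b)
  Step 4: b B B  =>  b B B B   (applied B -> B B)
  Step 5: b B B B  =>  b b B B   (applied B -> b)
  Step 6: b b B B  =>  b b b B   (applied B -> b)
  Step 7: b b b B  =>  b b b B B   (applied B -> B B)
  Step 8: b b b B B  =>  b b b B B B   (applied B -> B B)
  Step 9: b b b B B B  =>  b b b b B B   (applied B -> b)
  Step 10: b b b b B B  =>  b b b b b B   (applied B -> b)
  Step 11: b b b b b B  =>  b b b b b b   (applied B -> b)
Final yield: b b b b b b
Total rewrite steps: 11

11


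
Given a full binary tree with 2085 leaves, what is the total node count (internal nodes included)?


Leaf nodes (terminals): 2085
Internal nodes = n - 1 = 2085 - 1 = 2084
Total = leaves + internal = 2085 + 2084 = 4169

4169


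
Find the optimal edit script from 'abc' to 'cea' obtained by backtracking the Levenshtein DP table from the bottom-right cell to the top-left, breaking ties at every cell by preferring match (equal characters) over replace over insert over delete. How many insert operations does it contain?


Edit distance = 3. Backtracking from cell (3, 3) with preference match > replace > insert > delete,
then listing the resulting alignment 'abc' -> 'cea' left to right:
  Step 1: replace a->c
  Step 2: replace b->e
  Step 3: replace c->a
Total insertions: 0

0


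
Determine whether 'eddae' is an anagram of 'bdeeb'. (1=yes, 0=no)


Sort characters of 'eddae': 'addee'
Sort characters of 'bdeeb': 'bbdee'
Sorted forms differ -> they are NOT anagrams
Result: 0

0


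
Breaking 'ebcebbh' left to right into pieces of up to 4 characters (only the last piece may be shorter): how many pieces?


'ebcebbh' has 7 characters.
Chunking with max size 4:
  Chunk 1: 'ebce' (positions 0-3)
  Chunk 2: 'bbh' (positions 4-6)
Total chunks: ceil(7 / 4) = 2

2


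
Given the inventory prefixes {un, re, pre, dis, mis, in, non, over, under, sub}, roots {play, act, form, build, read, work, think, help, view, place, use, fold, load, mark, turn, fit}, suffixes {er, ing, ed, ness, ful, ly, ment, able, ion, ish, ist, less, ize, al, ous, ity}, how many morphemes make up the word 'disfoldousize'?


Segmenting 'disfoldousize' against the inventory:
  'dis' -> prefix (morpheme 1)
  'fold' -> root (morpheme 2)
  'ous' -> suffix (morpheme 3)
  'ize' -> suffix (morpheme 4)
Total morphemes: 4

4


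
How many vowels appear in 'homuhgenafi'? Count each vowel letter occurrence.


Scanning each character of 'homuhgenafi':
  Position 1: 'h' -> consonant (running count: 0)
  Position 2: 'o' -> vowel (running count: 1)
  Position 3: 'm' -> consonant (running count: 1)
  Position 4: 'u' -> vowel (running count: 2)
  Position 5: 'h' -> consonant (running count: 2)
  Position 6: 'g' -> consonant (running count: 2)
  Position 7: 'e' -> vowel (running count: 3)
  Position 8: 'n' -> consonant (running count: 3)
  Position 9: 'a' -> vowel (running count: 4)
  Position 10: 'f' -> consonant (running count: 4)
  Position 11: 'i' -> vowel (running count: 5)
Total vowels: 5

5


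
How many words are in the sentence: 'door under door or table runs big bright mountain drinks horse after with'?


Counting words by splitting on spaces:
  Word 1: 'door'
  Word 2: 'under'
  Word 3: 'door'
  Word 4: 'or'
  Word 5: 'table'
  Word 6: 'runs'
  Word 7: 'big'
  Word 8: 'bright'
  Word 9: 'mountain'
  Word 10: 'drinks'
  Word 11: 'horse'
  Word 12: 'after'
  Word 13: 'with'
Total words: 13

13


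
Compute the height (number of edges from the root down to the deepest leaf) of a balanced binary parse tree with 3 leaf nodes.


In a balanced binary tree with n leaves the deepest leaf is ceil(log2(n)) edges below the root.
log2(3) = 1.5850
ceil(1.5850) = 2
height (edges) = 2

2


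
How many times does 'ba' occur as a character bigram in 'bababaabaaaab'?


Scanning 'bababaabaaaab' for bigram 'ba':
  Position 0: 'ba' -> MATCH
  Position 1: 'ab' -> no
  Position 2: 'ba' -> MATCH
  Position 3: 'ab' -> no
  Position 4: 'ba' -> MATCH
  Position 5: 'aa' -> no
  Position 6: 'ab' -> no
  Position 7: 'ba' -> MATCH
  Position 8: 'aa' -> no
  Position 9: 'aa' -> no
  Position 10: 'aa' -> no
  Position 11: 'ab' -> no
Total matches: 4

4


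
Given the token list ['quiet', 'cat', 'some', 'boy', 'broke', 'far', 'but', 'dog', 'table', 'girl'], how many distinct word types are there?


Listing all tokens and tracking unique types:
  Token 1: 'quiet' -> NEW (unique so far: 1)
  Token 2: 'cat' -> NEW (unique so far: 2)
  Token 3: 'some' -> NEW (unique so far: 3)
  Token 4: 'boy' -> NEW (unique so far: 4)
  Token 5: 'broke' -> NEW (unique so far: 5)
  Token 6: 'far' -> NEW (unique so far: 6)
  Token 7: 'but' -> NEW (unique so far: 7)
  Token 8: 'dog' -> NEW (unique so far: 8)
  Token 9: 'table' -> NEW (unique so far: 9)
  Token 10: 'girl' -> NEW (unique so far: 10)
Unique types: ('boy', 'broke', 'but', 'cat', 'dog', 'far', 'girl', 'quiet', 'some', 'table')
Vocabulary size: 10

10


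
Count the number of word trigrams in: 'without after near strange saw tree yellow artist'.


Word trigrams from [8] words:
  Trigram 1: (without after near)
  Trigram 2: (after near strange)
  Trigram 3: (near strange saw)
  Trigram 4: (strange saw tree)
  Trigram 5: (saw tree yellow)
  Trigram 6: (tree yellow artist)
Total word trigrams: 8 - 2 = 6

6


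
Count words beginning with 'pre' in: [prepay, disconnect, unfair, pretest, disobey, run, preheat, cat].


Checking each word for prefix 'pre':
  'prepay' -> YES, starts with 'pre' (count: 1)
  'disconnect' -> no (count: 1)
  'unfair' -> no (count: 1)
  'pretest' -> YES, starts with 'pre' (count: 2)
  'disobey' -> no (count: 2)
  'run' -> no (count: 2)
  'preheat' -> YES, starts with 'pre' (count: 3)
  'cat' -> no (count: 3)
Total with prefix 'pre': 3

3


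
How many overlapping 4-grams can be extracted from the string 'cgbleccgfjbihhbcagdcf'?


String 'cgbleccgfjbihhbcagdcf' has length L = 21.
Number of overlapping n-grams = L - n + 1
Substituting: 21 - 4 + 1 = 18

18


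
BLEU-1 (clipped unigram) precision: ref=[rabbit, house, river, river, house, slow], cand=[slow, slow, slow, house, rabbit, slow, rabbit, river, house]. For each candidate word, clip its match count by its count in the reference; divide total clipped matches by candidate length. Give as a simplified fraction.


Reference word counts: {'house': 2, 'rabbit': 1, 'river': 2, 'slow': 1}
Checking each candidate word (with clipping):
  'slow' -> in reference (ref count 1, used 1/1) -> match (matches: 1)
  'slow' -> ref count 1 already used up (1/1) -> clipped, no match (matches: 1)
  'slow' -> ref count 1 already used up (1/1) -> clipped, no match (matches: 1)
  'house' -> in reference (ref count 2, used 1/2) -> match (matches: 2)
  'rabbit' -> in reference (ref count 1, used 1/1) -> match (matches: 3)
  'slow' -> ref count 1 already used up (1/1) -> clipped, no match (matches: 3)
  'rabbit' -> ref count 1 already used up (1/1) -> clipped, no match (matches: 3)
  'river' -> in reference (ref count 2, used 1/2) -> match (matches: 4)
  'house' -> in reference (ref count 2, used 2/2) -> match (matches: 5)
Clipped matches: 5, Candidate length: 9
Precision = 5/9

5/9


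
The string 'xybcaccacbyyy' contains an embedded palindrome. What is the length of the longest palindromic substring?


Scanning 'xybcaccacbyyy' for palindromic substrings.
Substring at positions 1-10: 'ybcaccacby'.
Check: reverse('ybcaccacby') = 'ybcaccacby' -> palindrome confirmed.
Neighbouring characters ('x' / 'y') break symmetry, so it cannot extend further.
No longer palindromic substring exists; longest length = 10

10


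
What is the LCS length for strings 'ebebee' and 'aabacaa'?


DP table for LCS of 'ebebee' and 'aabacaa':
       a  a  b  a  c  a  a
    0  0  0  0  0  0  0  0
  e 0  0  0  0  0  0  0  0
  b 0  0  0  1  1  1  1  1
  e 0  0  0  1  1  1  1  1
  b 0  0  0  1  1  1  1  1
  e 0  0  0  1  1  1  1  1
  e 0  0  0  1  1  1  1  1
LCS: 'b'
LCS length = 1

1


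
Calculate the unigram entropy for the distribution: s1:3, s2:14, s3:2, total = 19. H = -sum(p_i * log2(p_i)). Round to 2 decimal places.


Computing entropy H = -sum(p_i * log2(p_i)):
  s1: p = 3/19 = 0.1579, -p*log2(p) = 0.4205
  s2: p = 14/19 = 0.7368, -p*log2(p) = 0.3246
  s3: p = 2/19 = 0.1053, -p*log2(p) = 0.3419
H = sum of terms = 1.0870
Rounded to 2 decimals: 1.09

1.09


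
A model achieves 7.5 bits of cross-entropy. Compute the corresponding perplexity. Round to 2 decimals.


Perplexity formula: PP = 2^H
H = 7.5
PP = 2^7.5
Decompose: 2^7.5 = 2^7 * 2^0.5 = 2^7 * sqrt(2)
2^7 = 128, sqrt(2) ~ 1.4142136
PP ~ 128 * 1.4142136 = 181.0193408
Rounded to 2 decimals: 181.02

181.02


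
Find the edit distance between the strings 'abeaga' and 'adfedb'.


Building DP table for s1='abeaga' (len 6) and s2='adfedb' (len 6):
       a  d  f  e  d  b
    0  1  2  3  4  5  6
  a 1  0  1  2  3  4  5
  b 2  1  1  2  3  4  4
  e 3  2  2  2  2  3  4
  a 4  3  3  3  3  3  4
  g 5  4  4  4  4  4  4
  a 6  5  5  5  5  5  5
Edit distance = dp[6][6] = 5

5


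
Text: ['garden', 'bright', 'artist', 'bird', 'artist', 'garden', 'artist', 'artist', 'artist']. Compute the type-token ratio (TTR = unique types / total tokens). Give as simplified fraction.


Tokens: 9
Unique types: ('artist', 'bird', 'bright', 'garden') = 4
TTR = 4/9
Already in lowest terms.

4/9


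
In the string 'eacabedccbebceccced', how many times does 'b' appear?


Scanning 'eacabedccbebceccced' for 'b':
  Position 4: 'b' -> MATCH (count: 1)
  Position 9: 'b' -> MATCH (count: 2)
  Position 11: 'b' -> MATCH (count: 3)
Total occurrences of 'b': 3

3


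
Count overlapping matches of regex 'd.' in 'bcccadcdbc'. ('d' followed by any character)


Pattern: d. means 'd' followed by any character.
Scanning 'bcccadcdbc' position-by-position:
  Pos 0: window 'bc' -> no
  Pos 1: window 'cc' -> no
  Pos 2: window 'cc' -> no
  Pos 3: window 'ca' -> no
  Pos 4: window 'ad' -> no
  Pos 5: window 'dc' -> MATCH
  Pos 6: window 'cd' -> no
  Pos 7: window 'db' -> MATCH
  Pos 8: window 'bc' -> no
  Pos 9: window 'c' -> no
Total matches: 2

2


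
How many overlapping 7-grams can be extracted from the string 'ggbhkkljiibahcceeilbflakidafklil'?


String 'ggbhkkljiibahcceeilbflakidafklil' has length L = 32.
Number of overlapping n-grams = L - n + 1
Substituting: 32 - 7 + 1 = 26

26


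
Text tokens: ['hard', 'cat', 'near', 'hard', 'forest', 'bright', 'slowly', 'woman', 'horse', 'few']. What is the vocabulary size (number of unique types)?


Listing all tokens and tracking unique types:
  Token 1: 'hard' -> NEW (unique so far: 1)
  Token 2: 'cat' -> NEW (unique so far: 2)
  Token 3: 'near' -> NEW (unique so far: 3)
  Token 4: 'hard' -> duplicate (unique so far: 3)
  Token 5: 'forest' -> NEW (unique so far: 4)
  Token 6: 'bright' -> NEW (unique so far: 5)
  Token 7: 'slowly' -> NEW (unique so far: 6)
  Token 8: 'woman' -> NEW (unique so far: 7)
  Token 9: 'horse' -> NEW (unique so far: 8)
  Token 10: 'few' -> NEW (unique so far: 9)
Unique types: ('bright', 'cat', 'few', 'forest', 'hard', 'horse', 'near', 'slowly', 'woman')
Vocabulary size: 9

9


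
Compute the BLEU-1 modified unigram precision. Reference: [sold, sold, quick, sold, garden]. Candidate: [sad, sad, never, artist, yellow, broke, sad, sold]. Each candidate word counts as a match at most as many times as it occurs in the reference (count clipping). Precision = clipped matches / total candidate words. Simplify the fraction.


Reference word counts: {'garden': 1, 'quick': 1, 'sold': 3}
Checking each candidate word (with clipping):
  'sad' -> not in reference -> no match (matches: 0)
  'sad' -> not in reference -> no match (matches: 0)
  'never' -> not in reference -> no match (matches: 0)
  'artist' -> not in reference -> no match (matches: 0)
  'yellow' -> not in reference -> no match (matches: 0)
  'broke' -> not in reference -> no match (matches: 0)
  'sad' -> not in reference -> no match (matches: 0)
  'sold' -> in reference (ref count 3, used 1/3) -> match (matches: 1)
Clipped matches: 1, Candidate length: 8
Precision = 1/8

1/8


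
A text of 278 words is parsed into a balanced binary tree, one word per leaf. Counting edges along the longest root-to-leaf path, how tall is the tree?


In a balanced binary tree with n leaves the deepest leaf is ceil(log2(n)) edges below the root.
log2(278) = 8.1189
ceil(8.1189) = 9
height (edges) = 9

9


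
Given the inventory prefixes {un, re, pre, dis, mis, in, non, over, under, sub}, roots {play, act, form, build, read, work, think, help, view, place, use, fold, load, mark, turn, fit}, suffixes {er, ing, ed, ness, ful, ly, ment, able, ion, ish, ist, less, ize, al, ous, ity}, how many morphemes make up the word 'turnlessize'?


Segmenting 'turnlessize' against the inventory:
  'turn' -> root (morpheme 1)
  'less' -> suffix (morpheme 2)
  'ize' -> suffix (morpheme 3)
Total morphemes: 3

3


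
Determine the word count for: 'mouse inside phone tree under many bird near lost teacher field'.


Counting words by splitting on spaces:
  Word 1: 'mouse'
  Word 2: 'inside'
  Word 3: 'phone'
  Word 4: 'tree'
  Word 5: 'under'
  Word 6: 'many'
  Word 7: 'bird'
  Word 8: 'near'
  Word 9: 'lost'
  Word 10: 'teacher'
  Word 11: 'field'
Total words: 11

11


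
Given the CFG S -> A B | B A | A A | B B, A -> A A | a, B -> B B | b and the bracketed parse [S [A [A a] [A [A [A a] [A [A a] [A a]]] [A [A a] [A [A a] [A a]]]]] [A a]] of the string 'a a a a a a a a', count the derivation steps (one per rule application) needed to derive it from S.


Every bracketed nonterminal node [X ...] in the tree is produced by exactly one rule application.
Reading the tree off as a leftmost derivation:
  Step 1: S  =>  A A   (applied S -> A A)
  Step 2: A A  =>  A A A   (applied A -> A A)
  Step 3: A A A  =>  a A A   (applied A -> a)
  Step 4: a A A  =>  a A A A   (applied A -> A A)
  Step 5: a A A A  =>  a A A A A   (applied A -> A A)
  Step 6: a A A A A  =>  a a A A A   (applied A -> a)
  Step 7: a a A A A  =>  a a A A A A   (applied A -> A A)
  Step 8: a a A A A A  =>  a a a A A A   (applied A -> a)
  Step 9: a a a A A A  =>  a a a a A A   (applied A -> a)
  Step 10: a a a a A A  =>  a a a a A A A   (applied A -> A A)
  Step 11: a a a a A A A  =>  a a a a a A A   (applied A -> a)
  Step 12: a a a a a A A  =>  a a a a a A A A   (applied A -> A A)
  Step 13: a a a a a A A A  =>  a a a a a a A A   (applied A -> a)
  Step 14: a a a a a a A A  =>  a a a a a a a A   (applied A -> a)
  Step 15: a a a a a a a A  =>  a a a a a a a a   (applied A -> a)
Final yield: a a a a a a a a
Total rewrite steps: 15

15


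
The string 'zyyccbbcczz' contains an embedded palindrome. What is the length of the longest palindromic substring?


Scanning 'zyyccbbcczz' for palindromic substrings.
Substring at positions 3-8: 'ccbbcc'.
Check: reverse('ccbbcc') = 'ccbbcc' -> palindrome confirmed.
Neighbouring characters ('y' / 'z') break symmetry, so it cannot extend further.
No longer palindromic substring exists; longest length = 6

6


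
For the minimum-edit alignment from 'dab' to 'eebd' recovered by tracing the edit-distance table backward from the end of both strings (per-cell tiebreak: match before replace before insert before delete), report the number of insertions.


Edit distance = 3. Backtracking from cell (3, 4) with preference match > replace > insert > delete,
then listing the resulting alignment 'dab' -> 'eebd' left to right:
  Step 1: replace d->e
  Step 2: replace a->e
  Step 3: keep 'b'
  Step 4: insert 'd' [insertion #1]
Total insertions: 1

1


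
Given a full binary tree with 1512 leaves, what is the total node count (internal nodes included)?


Leaf nodes (terminals): 1512
Internal nodes = n - 1 = 1512 - 1 = 1511
Total = leaves + internal = 1512 + 1511 = 3023

3023


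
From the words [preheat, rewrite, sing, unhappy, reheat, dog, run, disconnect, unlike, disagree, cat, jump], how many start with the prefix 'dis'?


Checking each word for prefix 'dis':
  'preheat' -> no (count: 0)
  'rewrite' -> no (count: 0)
  'sing' -> no (count: 0)
  'unhappy' -> no (count: 0)
  'reheat' -> no (count: 0)
  'dog' -> no (count: 0)
  'run' -> no (count: 0)
  'disconnect' -> YES, starts with 'dis' (count: 1)
  'unlike' -> no (count: 1)
  'disagree' -> YES, starts with 'dis' (count: 2)
  'cat' -> no (count: 2)
  'jump' -> no (count: 2)
Total with prefix 'dis': 2

2


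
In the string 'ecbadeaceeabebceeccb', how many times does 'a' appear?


Scanning 'ecbadeaceeabebceeccb' for 'a':
  Position 3: 'a' -> MATCH (count: 1)
  Position 6: 'a' -> MATCH (count: 2)
  Position 10: 'a' -> MATCH (count: 3)
Total occurrences of 'a': 3

3


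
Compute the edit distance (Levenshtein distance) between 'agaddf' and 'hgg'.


Building DP table for s1='agaddf' (len 6) and s2='hgg' (len 3):
       h  g  g
    0  1  2  3
  a 1  1  2  3
  g 2  2  1  2
  a 3  3  2  2
  d 4  4  3  3
  d 5  5  4  4
  f 6  6  5  5
Edit distance = dp[6][3] = 5

5


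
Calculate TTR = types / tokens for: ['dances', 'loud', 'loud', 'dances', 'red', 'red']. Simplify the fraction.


Tokens: 6
Unique types: ('dances', 'loud', 'red') = 3
TTR = 3/6
Simplify: divide both by 3 -> 1/2
TTR = 1/2

1/2
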